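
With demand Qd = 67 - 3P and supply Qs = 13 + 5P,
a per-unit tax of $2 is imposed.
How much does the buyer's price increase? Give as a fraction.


With a per-unit tax, the buyer's price increase depends on relative slopes.
Supply slope: d = 5, Demand slope: b = 3
Buyer's price increase = d * tax / (b + d)
= 5 * 2 / (3 + 5)
= 10 / 8 = 5/4

5/4


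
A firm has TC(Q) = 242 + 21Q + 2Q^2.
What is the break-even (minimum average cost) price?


AC(Q) = 242/Q + 21 + 2Q
To minimize: dAC/dQ = -242/Q^2 + 2 = 0
Q^2 = 242/2 = 121
Q* = 11
Min AC = 242/11 + 21 + 2*11
Min AC = 22 + 21 + 22 = 65

65


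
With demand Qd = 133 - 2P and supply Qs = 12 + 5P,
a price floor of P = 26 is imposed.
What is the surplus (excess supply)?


At P = 26:
Qd = 133 - 2*26 = 81
Qs = 12 + 5*26 = 142
Surplus = Qs - Qd = 142 - 81 = 61

61


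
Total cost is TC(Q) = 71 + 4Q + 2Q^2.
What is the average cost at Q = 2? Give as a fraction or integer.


TC(2) = 71 + 4*2 + 2*2^2
TC(2) = 71 + 8 + 8 = 87
AC = TC/Q = 87/2 = 87/2

87/2


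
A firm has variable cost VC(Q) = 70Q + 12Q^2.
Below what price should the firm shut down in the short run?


AVC(Q) = VC(Q)/Q = 70 + 12Q
AVC is increasing in Q, so minimum AVC is at Q -> 0+.
Min AVC = 70
The firm should shut down if P < 70.

70


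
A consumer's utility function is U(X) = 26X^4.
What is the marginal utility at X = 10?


MU = dU/dX = 26*4*X^(4-1)
MU = 104*X^3
At X = 10:
MU = 104 * 10^3
MU = 104 * 1000 = 104000

104000


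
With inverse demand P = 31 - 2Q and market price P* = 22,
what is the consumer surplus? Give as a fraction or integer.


Maximum willingness to pay (at Q=0): P_max = 31
Quantity demanded at P* = 22:
Q* = (31 - 22)/2 = 9/2
CS = (1/2) * Q* * (P_max - P*)
CS = (1/2) * 9/2 * (31 - 22)
CS = (1/2) * 9/2 * 9 = 81/4

81/4


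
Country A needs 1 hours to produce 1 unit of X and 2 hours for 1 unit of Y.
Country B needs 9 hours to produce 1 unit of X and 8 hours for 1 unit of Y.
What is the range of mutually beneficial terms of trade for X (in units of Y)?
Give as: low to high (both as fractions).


Opportunity cost of X for Country A = hours_X / hours_Y = 1/2 = 1/2 units of Y
Opportunity cost of X for Country B = hours_X / hours_Y = 9/8 = 9/8 units of Y
Terms of trade must be between the two opportunity costs.
Range: 1/2 to 9/8

1/2 to 9/8


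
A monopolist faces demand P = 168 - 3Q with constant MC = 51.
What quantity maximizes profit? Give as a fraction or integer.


TR = P*Q = (168 - 3Q)Q = 168Q - 3Q^2
MR = dTR/dQ = 168 - 6Q
Set MR = MC:
168 - 6Q = 51
117 = 6Q
Q* = 117/6 = 39/2

39/2


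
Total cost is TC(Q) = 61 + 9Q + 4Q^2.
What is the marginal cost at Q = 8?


MC = dTC/dQ = 9 + 2*4*Q
At Q = 8:
MC = 9 + 8*8
MC = 9 + 64 = 73

73


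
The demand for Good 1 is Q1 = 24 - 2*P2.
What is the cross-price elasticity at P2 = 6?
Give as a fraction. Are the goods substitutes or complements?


dQ1/dP2 = -2
At P2 = 6: Q1 = 24 - 2*6 = 12
Exy = (dQ1/dP2)(P2/Q1) = -2 * 6 / 12 = -1
Since Exy < 0, the goods are complements.

-1 (complements)


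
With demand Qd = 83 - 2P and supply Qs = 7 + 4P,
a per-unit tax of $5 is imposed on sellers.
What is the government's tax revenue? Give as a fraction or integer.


With tax on sellers, new supply: Qs' = 7 + 4(P - 5)
= 4P - 13
New equilibrium quantity:
Q_new = 51
Tax revenue = tax * Q_new = 5 * 51 = 255

255


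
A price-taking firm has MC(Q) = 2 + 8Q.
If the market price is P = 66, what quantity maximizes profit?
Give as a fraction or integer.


In perfect competition, profit is maximized where P = MC.
66 = 2 + 8Q
64 = 8Q
Q* = 64/8 = 8

8


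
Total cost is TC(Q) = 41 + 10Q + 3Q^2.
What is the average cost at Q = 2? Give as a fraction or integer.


TC(2) = 41 + 10*2 + 3*2^2
TC(2) = 41 + 20 + 12 = 73
AC = TC/Q = 73/2 = 73/2

73/2


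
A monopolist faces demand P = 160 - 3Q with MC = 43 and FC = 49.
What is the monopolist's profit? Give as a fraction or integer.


MR = MC: 160 - 6Q = 43
Q* = 39/2
P* = 160 - 3*39/2 = 203/2
Profit = (P* - MC)*Q* - FC
= (203/2 - 43)*39/2 - 49
= 117/2*39/2 - 49
= 4563/4 - 49 = 4367/4

4367/4


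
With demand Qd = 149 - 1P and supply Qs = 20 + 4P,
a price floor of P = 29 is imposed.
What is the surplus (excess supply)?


At P = 29:
Qd = 149 - 1*29 = 120
Qs = 20 + 4*29 = 136
Surplus = Qs - Qd = 136 - 120 = 16

16


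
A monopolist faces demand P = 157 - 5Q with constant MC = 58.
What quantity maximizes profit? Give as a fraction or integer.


TR = P*Q = (157 - 5Q)Q = 157Q - 5Q^2
MR = dTR/dQ = 157 - 10Q
Set MR = MC:
157 - 10Q = 58
99 = 10Q
Q* = 99/10 = 99/10

99/10


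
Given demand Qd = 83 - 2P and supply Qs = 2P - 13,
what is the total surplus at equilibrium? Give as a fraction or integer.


Find equilibrium: 83 - 2P = 2P - 13
83 + 13 = 4P
P* = 96/4 = 24
Q* = 2*24 - 13 = 35
Inverse demand: P = 83/2 - Q/2, so P_max = 83/2
Inverse supply: P = 13/2 + Q/2, so P_min = 13/2
CS = (1/2) * 35 * (83/2 - 24) = 1225/4
PS = (1/2) * 35 * (24 - 13/2) = 1225/4
TS = CS + PS = 1225/4 + 1225/4 = 1225/2

1225/2


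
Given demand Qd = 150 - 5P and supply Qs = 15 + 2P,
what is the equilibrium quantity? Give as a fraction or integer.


First find equilibrium price:
150 - 5P = 15 + 2P
P* = 135/7 = 135/7
Then substitute into demand:
Q* = 150 - 5 * 135/7 = 375/7

375/7


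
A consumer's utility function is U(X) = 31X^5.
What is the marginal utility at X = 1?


MU = dU/dX = 31*5*X^(5-1)
MU = 155*X^4
At X = 1:
MU = 155 * 1^4
MU = 155 * 1 = 155

155


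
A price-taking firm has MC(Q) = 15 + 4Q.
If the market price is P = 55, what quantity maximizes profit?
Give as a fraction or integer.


In perfect competition, profit is maximized where P = MC.
55 = 15 + 4Q
40 = 4Q
Q* = 40/4 = 10

10


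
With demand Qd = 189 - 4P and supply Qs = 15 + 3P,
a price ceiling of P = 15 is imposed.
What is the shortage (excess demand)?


At P = 15:
Qd = 189 - 4*15 = 129
Qs = 15 + 3*15 = 60
Shortage = Qd - Qs = 129 - 60 = 69

69


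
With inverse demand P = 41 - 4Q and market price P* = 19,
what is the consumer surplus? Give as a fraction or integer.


Maximum willingness to pay (at Q=0): P_max = 41
Quantity demanded at P* = 19:
Q* = (41 - 19)/4 = 11/2
CS = (1/2) * Q* * (P_max - P*)
CS = (1/2) * 11/2 * (41 - 19)
CS = (1/2) * 11/2 * 22 = 121/2

121/2


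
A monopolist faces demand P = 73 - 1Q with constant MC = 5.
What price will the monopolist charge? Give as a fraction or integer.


MR = 73 - 2Q
Set MR = MC: 73 - 2Q = 5
Q* = 34
Substitute into demand:
P* = 73 - 1*34 = 39

39


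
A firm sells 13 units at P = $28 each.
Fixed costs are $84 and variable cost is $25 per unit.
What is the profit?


Total Revenue = P * Q = 28 * 13 = $364
Total Cost = FC + VC*Q = 84 + 25*13 = $409
Profit = TR - TC = 364 - 409 = $-45

$-45


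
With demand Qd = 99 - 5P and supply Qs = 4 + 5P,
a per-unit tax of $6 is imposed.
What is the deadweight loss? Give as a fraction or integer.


Pre-tax equilibrium quantity: Q* = 103/2
Post-tax equilibrium quantity: Q_tax = 73/2
Reduction in quantity: Q* - Q_tax = 15
DWL = (1/2) * tax * (Q* - Q_tax)
DWL = (1/2) * 6 * 15 = 45

45


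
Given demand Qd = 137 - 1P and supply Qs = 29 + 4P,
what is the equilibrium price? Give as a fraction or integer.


At equilibrium, Qd = Qs.
137 - 1P = 29 + 4P
137 - 29 = 1P + 4P
108 = 5P
P* = 108/5 = 108/5

108/5


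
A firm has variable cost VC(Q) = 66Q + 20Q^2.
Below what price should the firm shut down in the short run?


AVC(Q) = VC(Q)/Q = 66 + 20Q
AVC is increasing in Q, so minimum AVC is at Q -> 0+.
Min AVC = 66
The firm should shut down if P < 66.

66


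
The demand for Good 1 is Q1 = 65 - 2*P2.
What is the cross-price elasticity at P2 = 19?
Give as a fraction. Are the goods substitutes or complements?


dQ1/dP2 = -2
At P2 = 19: Q1 = 65 - 2*19 = 27
Exy = (dQ1/dP2)(P2/Q1) = -2 * 19 / 27 = -38/27
Since Exy < 0, the goods are complements.

-38/27 (complements)


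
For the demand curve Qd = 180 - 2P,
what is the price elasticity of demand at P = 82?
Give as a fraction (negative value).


dQ/dP = -2
At P = 82: Q = 180 - 2*82 = 16
E = (dQ/dP)(P/Q) = (-2)(82/16) = -41/4

-41/4


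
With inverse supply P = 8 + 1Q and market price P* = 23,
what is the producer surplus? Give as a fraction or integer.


Minimum supply price (at Q=0): P_min = 8
Quantity supplied at P* = 23:
Q* = (23 - 8)/1 = 15
PS = (1/2) * Q* * (P* - P_min)
PS = (1/2) * 15 * (23 - 8)
PS = (1/2) * 15 * 15 = 225/2

225/2


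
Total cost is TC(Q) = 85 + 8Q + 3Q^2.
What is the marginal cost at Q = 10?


MC = dTC/dQ = 8 + 2*3*Q
At Q = 10:
MC = 8 + 6*10
MC = 8 + 60 = 68

68


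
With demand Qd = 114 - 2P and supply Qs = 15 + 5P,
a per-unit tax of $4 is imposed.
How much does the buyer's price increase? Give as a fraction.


With a per-unit tax, the buyer's price increase depends on relative slopes.
Supply slope: d = 5, Demand slope: b = 2
Buyer's price increase = d * tax / (b + d)
= 5 * 4 / (2 + 5)
= 20 / 7 = 20/7

20/7


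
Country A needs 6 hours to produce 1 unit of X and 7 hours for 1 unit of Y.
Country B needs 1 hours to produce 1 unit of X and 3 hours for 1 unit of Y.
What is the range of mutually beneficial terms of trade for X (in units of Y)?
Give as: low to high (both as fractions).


Opportunity cost of X for Country A = hours_X / hours_Y = 6/7 = 6/7 units of Y
Opportunity cost of X for Country B = hours_X / hours_Y = 1/3 = 1/3 units of Y
Terms of trade must be between the two opportunity costs.
Range: 1/3 to 6/7

1/3 to 6/7


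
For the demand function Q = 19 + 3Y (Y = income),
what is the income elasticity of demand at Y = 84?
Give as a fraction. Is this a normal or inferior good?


dQ/dY = 3
At Y = 84: Q = 19 + 3*84 = 271
Ey = (dQ/dY)(Y/Q) = 3 * 84 / 271 = 252/271
Since Ey > 0, this is a normal good.

252/271 (normal good)


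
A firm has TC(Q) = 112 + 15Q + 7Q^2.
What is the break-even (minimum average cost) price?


AC(Q) = 112/Q + 15 + 7Q
To minimize: dAC/dQ = -112/Q^2 + 7 = 0
Q^2 = 112/7 = 16
Q* = 4
Min AC = 112/4 + 15 + 7*4
Min AC = 28 + 15 + 28 = 71

71


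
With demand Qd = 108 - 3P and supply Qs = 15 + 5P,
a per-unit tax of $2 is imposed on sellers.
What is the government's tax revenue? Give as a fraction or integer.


With tax on sellers, new supply: Qs' = 15 + 5(P - 2)
= 5 + 5P
New equilibrium quantity:
Q_new = 555/8
Tax revenue = tax * Q_new = 2 * 555/8 = 555/4

555/4


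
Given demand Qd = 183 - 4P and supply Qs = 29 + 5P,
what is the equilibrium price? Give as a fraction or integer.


At equilibrium, Qd = Qs.
183 - 4P = 29 + 5P
183 - 29 = 4P + 5P
154 = 9P
P* = 154/9 = 154/9

154/9


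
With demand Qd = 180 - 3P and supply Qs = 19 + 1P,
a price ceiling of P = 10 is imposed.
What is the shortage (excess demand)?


At P = 10:
Qd = 180 - 3*10 = 150
Qs = 19 + 1*10 = 29
Shortage = Qd - Qs = 150 - 29 = 121

121


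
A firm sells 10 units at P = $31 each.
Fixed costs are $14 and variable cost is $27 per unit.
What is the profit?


Total Revenue = P * Q = 31 * 10 = $310
Total Cost = FC + VC*Q = 14 + 27*10 = $284
Profit = TR - TC = 310 - 284 = $26

$26


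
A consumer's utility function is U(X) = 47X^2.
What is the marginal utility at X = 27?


MU = dU/dX = 47*2*X^(2-1)
MU = 94*X^1
At X = 27:
MU = 94 * 27^1
MU = 94 * 27 = 2538

2538


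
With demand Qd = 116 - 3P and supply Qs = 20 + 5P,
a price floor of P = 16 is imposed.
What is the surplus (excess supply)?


At P = 16:
Qd = 116 - 3*16 = 68
Qs = 20 + 5*16 = 100
Surplus = Qs - Qd = 100 - 68 = 32

32


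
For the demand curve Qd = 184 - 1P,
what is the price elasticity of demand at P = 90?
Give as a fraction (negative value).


dQ/dP = -1
At P = 90: Q = 184 - 1*90 = 94
E = (dQ/dP)(P/Q) = (-1)(90/94) = -45/47

-45/47


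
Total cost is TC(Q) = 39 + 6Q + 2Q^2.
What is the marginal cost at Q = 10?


MC = dTC/dQ = 6 + 2*2*Q
At Q = 10:
MC = 6 + 4*10
MC = 6 + 40 = 46

46


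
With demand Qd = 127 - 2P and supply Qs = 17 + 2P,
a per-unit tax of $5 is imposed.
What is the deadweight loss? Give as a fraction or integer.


Pre-tax equilibrium quantity: Q* = 72
Post-tax equilibrium quantity: Q_tax = 67
Reduction in quantity: Q* - Q_tax = 5
DWL = (1/2) * tax * (Q* - Q_tax)
DWL = (1/2) * 5 * 5 = 25/2

25/2


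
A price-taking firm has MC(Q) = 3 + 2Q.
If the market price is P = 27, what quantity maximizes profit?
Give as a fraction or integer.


In perfect competition, profit is maximized where P = MC.
27 = 3 + 2Q
24 = 2Q
Q* = 24/2 = 12

12


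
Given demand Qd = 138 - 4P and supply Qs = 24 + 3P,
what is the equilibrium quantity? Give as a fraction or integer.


First find equilibrium price:
138 - 4P = 24 + 3P
P* = 114/7 = 114/7
Then substitute into demand:
Q* = 138 - 4 * 114/7 = 510/7

510/7


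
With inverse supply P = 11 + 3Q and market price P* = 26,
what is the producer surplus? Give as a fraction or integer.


Minimum supply price (at Q=0): P_min = 11
Quantity supplied at P* = 26:
Q* = (26 - 11)/3 = 5
PS = (1/2) * Q* * (P* - P_min)
PS = (1/2) * 5 * (26 - 11)
PS = (1/2) * 5 * 15 = 75/2

75/2


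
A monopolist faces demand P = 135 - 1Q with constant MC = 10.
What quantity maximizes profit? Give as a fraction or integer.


TR = P*Q = (135 - 1Q)Q = 135Q - 1Q^2
MR = dTR/dQ = 135 - 2Q
Set MR = MC:
135 - 2Q = 10
125 = 2Q
Q* = 125/2 = 125/2

125/2


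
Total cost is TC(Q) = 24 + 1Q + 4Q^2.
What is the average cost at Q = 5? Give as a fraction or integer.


TC(5) = 24 + 1*5 + 4*5^2
TC(5) = 24 + 5 + 100 = 129
AC = TC/Q = 129/5 = 129/5

129/5


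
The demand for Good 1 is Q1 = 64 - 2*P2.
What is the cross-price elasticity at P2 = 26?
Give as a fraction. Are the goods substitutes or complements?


dQ1/dP2 = -2
At P2 = 26: Q1 = 64 - 2*26 = 12
Exy = (dQ1/dP2)(P2/Q1) = -2 * 26 / 12 = -13/3
Since Exy < 0, the goods are complements.

-13/3 (complements)


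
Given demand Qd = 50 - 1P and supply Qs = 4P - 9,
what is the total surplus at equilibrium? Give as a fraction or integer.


Find equilibrium: 50 - 1P = 4P - 9
50 + 9 = 5P
P* = 59/5 = 59/5
Q* = 4*59/5 - 9 = 191/5
Inverse demand: P = 50 - Q/1, so P_max = 50
Inverse supply: P = 9/4 + Q/4, so P_min = 9/4
CS = (1/2) * 191/5 * (50 - 59/5) = 36481/50
PS = (1/2) * 191/5 * (59/5 - 9/4) = 36481/200
TS = CS + PS = 36481/50 + 36481/200 = 36481/40

36481/40


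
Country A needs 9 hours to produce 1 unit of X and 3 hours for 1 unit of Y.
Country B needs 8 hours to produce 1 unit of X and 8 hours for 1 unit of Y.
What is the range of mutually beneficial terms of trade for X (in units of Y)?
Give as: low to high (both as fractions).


Opportunity cost of X for Country A = hours_X / hours_Y = 9/3 = 3 units of Y
Opportunity cost of X for Country B = hours_X / hours_Y = 8/8 = 1 units of Y
Terms of trade must be between the two opportunity costs.
Range: 1 to 3

1 to 3


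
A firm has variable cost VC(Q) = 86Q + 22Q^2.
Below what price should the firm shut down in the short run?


AVC(Q) = VC(Q)/Q = 86 + 22Q
AVC is increasing in Q, so minimum AVC is at Q -> 0+.
Min AVC = 86
The firm should shut down if P < 86.

86


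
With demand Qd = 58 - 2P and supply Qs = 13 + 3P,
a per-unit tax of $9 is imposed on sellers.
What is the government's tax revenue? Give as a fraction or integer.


With tax on sellers, new supply: Qs' = 13 + 3(P - 9)
= 3P - 14
New equilibrium quantity:
Q_new = 146/5
Tax revenue = tax * Q_new = 9 * 146/5 = 1314/5

1314/5


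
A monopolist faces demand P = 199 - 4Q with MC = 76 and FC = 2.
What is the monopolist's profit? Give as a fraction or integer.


MR = MC: 199 - 8Q = 76
Q* = 123/8
P* = 199 - 4*123/8 = 275/2
Profit = (P* - MC)*Q* - FC
= (275/2 - 76)*123/8 - 2
= 123/2*123/8 - 2
= 15129/16 - 2 = 15097/16

15097/16


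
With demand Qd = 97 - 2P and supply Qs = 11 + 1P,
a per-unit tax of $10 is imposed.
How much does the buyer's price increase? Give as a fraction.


With a per-unit tax, the buyer's price increase depends on relative slopes.
Supply slope: d = 1, Demand slope: b = 2
Buyer's price increase = d * tax / (b + d)
= 1 * 10 / (2 + 1)
= 10 / 3 = 10/3

10/3


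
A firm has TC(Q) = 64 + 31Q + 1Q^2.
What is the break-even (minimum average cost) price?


AC(Q) = 64/Q + 31 + 1Q
To minimize: dAC/dQ = -64/Q^2 + 1 = 0
Q^2 = 64/1 = 64
Q* = 8
Min AC = 64/8 + 31 + 1*8
Min AC = 8 + 31 + 8 = 47

47


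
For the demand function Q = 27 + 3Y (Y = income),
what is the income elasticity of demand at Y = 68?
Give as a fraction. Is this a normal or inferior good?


dQ/dY = 3
At Y = 68: Q = 27 + 3*68 = 231
Ey = (dQ/dY)(Y/Q) = 3 * 68 / 231 = 68/77
Since Ey > 0, this is a normal good.

68/77 (normal good)


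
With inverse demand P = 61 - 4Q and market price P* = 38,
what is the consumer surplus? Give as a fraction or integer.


Maximum willingness to pay (at Q=0): P_max = 61
Quantity demanded at P* = 38:
Q* = (61 - 38)/4 = 23/4
CS = (1/2) * Q* * (P_max - P*)
CS = (1/2) * 23/4 * (61 - 38)
CS = (1/2) * 23/4 * 23 = 529/8

529/8


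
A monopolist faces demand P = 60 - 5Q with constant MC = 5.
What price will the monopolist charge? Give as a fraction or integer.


MR = 60 - 10Q
Set MR = MC: 60 - 10Q = 5
Q* = 11/2
Substitute into demand:
P* = 60 - 5*11/2 = 65/2

65/2


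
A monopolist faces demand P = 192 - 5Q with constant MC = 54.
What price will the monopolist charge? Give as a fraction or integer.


MR = 192 - 10Q
Set MR = MC: 192 - 10Q = 54
Q* = 69/5
Substitute into demand:
P* = 192 - 5*69/5 = 123

123


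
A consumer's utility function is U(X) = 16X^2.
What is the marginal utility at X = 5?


MU = dU/dX = 16*2*X^(2-1)
MU = 32*X^1
At X = 5:
MU = 32 * 5^1
MU = 32 * 5 = 160

160


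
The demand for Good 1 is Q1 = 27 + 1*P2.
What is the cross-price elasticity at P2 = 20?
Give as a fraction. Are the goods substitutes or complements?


dQ1/dP2 = 1
At P2 = 20: Q1 = 27 + 1*20 = 47
Exy = (dQ1/dP2)(P2/Q1) = 1 * 20 / 47 = 20/47
Since Exy > 0, the goods are substitutes.

20/47 (substitutes)


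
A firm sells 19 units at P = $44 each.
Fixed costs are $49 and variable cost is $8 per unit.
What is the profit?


Total Revenue = P * Q = 44 * 19 = $836
Total Cost = FC + VC*Q = 49 + 8*19 = $201
Profit = TR - TC = 836 - 201 = $635

$635


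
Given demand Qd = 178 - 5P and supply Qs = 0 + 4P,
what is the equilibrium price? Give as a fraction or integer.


At equilibrium, Qd = Qs.
178 - 5P = 0 + 4P
178 - 0 = 5P + 4P
178 = 9P
P* = 178/9 = 178/9

178/9


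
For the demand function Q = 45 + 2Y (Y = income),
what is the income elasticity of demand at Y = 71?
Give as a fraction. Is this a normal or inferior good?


dQ/dY = 2
At Y = 71: Q = 45 + 2*71 = 187
Ey = (dQ/dY)(Y/Q) = 2 * 71 / 187 = 142/187
Since Ey > 0, this is a normal good.

142/187 (normal good)


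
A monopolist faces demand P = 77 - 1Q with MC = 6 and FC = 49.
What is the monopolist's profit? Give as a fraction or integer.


MR = MC: 77 - 2Q = 6
Q* = 71/2
P* = 77 - 1*71/2 = 83/2
Profit = (P* - MC)*Q* - FC
= (83/2 - 6)*71/2 - 49
= 71/2*71/2 - 49
= 5041/4 - 49 = 4845/4

4845/4


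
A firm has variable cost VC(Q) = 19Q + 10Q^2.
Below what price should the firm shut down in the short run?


AVC(Q) = VC(Q)/Q = 19 + 10Q
AVC is increasing in Q, so minimum AVC is at Q -> 0+.
Min AVC = 19
The firm should shut down if P < 19.

19


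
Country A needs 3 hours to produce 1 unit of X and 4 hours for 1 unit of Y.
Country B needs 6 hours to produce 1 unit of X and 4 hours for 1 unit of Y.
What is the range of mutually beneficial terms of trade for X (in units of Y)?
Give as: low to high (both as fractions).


Opportunity cost of X for Country A = hours_X / hours_Y = 3/4 = 3/4 units of Y
Opportunity cost of X for Country B = hours_X / hours_Y = 6/4 = 3/2 units of Y
Terms of trade must be between the two opportunity costs.
Range: 3/4 to 3/2

3/4 to 3/2


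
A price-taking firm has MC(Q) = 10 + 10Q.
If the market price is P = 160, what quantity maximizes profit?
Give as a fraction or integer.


In perfect competition, profit is maximized where P = MC.
160 = 10 + 10Q
150 = 10Q
Q* = 150/10 = 15

15


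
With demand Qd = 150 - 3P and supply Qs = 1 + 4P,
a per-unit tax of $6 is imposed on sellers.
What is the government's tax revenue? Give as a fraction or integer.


With tax on sellers, new supply: Qs' = 1 + 4(P - 6)
= 4P - 23
New equilibrium quantity:
Q_new = 531/7
Tax revenue = tax * Q_new = 6 * 531/7 = 3186/7

3186/7


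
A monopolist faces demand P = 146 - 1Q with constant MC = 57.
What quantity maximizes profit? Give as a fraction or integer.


TR = P*Q = (146 - 1Q)Q = 146Q - 1Q^2
MR = dTR/dQ = 146 - 2Q
Set MR = MC:
146 - 2Q = 57
89 = 2Q
Q* = 89/2 = 89/2

89/2


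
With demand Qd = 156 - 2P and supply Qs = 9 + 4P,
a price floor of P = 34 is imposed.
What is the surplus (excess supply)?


At P = 34:
Qd = 156 - 2*34 = 88
Qs = 9 + 4*34 = 145
Surplus = Qs - Qd = 145 - 88 = 57

57


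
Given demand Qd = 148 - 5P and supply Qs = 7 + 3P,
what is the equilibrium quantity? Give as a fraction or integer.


First find equilibrium price:
148 - 5P = 7 + 3P
P* = 141/8 = 141/8
Then substitute into demand:
Q* = 148 - 5 * 141/8 = 479/8

479/8


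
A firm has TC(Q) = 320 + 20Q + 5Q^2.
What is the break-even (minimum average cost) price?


AC(Q) = 320/Q + 20 + 5Q
To minimize: dAC/dQ = -320/Q^2 + 5 = 0
Q^2 = 320/5 = 64
Q* = 8
Min AC = 320/8 + 20 + 5*8
Min AC = 40 + 20 + 40 = 100

100


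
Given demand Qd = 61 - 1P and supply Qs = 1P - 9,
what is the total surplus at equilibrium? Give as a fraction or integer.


Find equilibrium: 61 - 1P = 1P - 9
61 + 9 = 2P
P* = 70/2 = 35
Q* = 1*35 - 9 = 26
Inverse demand: P = 61 - Q/1, so P_max = 61
Inverse supply: P = 9 + Q/1, so P_min = 9
CS = (1/2) * 26 * (61 - 35) = 338
PS = (1/2) * 26 * (35 - 9) = 338
TS = CS + PS = 338 + 338 = 676

676


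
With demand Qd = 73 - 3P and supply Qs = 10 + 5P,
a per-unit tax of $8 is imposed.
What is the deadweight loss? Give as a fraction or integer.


Pre-tax equilibrium quantity: Q* = 395/8
Post-tax equilibrium quantity: Q_tax = 275/8
Reduction in quantity: Q* - Q_tax = 15
DWL = (1/2) * tax * (Q* - Q_tax)
DWL = (1/2) * 8 * 15 = 60

60


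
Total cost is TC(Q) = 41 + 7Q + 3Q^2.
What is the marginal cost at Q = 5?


MC = dTC/dQ = 7 + 2*3*Q
At Q = 5:
MC = 7 + 6*5
MC = 7 + 30 = 37

37


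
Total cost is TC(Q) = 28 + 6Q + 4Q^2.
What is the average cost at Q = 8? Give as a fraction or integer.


TC(8) = 28 + 6*8 + 4*8^2
TC(8) = 28 + 48 + 256 = 332
AC = TC/Q = 332/8 = 83/2

83/2


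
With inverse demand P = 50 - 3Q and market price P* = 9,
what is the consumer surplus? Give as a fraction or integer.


Maximum willingness to pay (at Q=0): P_max = 50
Quantity demanded at P* = 9:
Q* = (50 - 9)/3 = 41/3
CS = (1/2) * Q* * (P_max - P*)
CS = (1/2) * 41/3 * (50 - 9)
CS = (1/2) * 41/3 * 41 = 1681/6

1681/6


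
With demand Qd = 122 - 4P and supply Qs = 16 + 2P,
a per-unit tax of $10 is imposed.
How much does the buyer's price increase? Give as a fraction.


With a per-unit tax, the buyer's price increase depends on relative slopes.
Supply slope: d = 2, Demand slope: b = 4
Buyer's price increase = d * tax / (b + d)
= 2 * 10 / (4 + 2)
= 20 / 6 = 10/3

10/3


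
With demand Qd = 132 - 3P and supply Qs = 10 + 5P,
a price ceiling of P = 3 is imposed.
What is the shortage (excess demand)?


At P = 3:
Qd = 132 - 3*3 = 123
Qs = 10 + 5*3 = 25
Shortage = Qd - Qs = 123 - 25 = 98

98


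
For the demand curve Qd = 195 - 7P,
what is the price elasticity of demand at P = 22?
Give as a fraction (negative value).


dQ/dP = -7
At P = 22: Q = 195 - 7*22 = 41
E = (dQ/dP)(P/Q) = (-7)(22/41) = -154/41

-154/41


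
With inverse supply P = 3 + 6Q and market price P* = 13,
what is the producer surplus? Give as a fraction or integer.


Minimum supply price (at Q=0): P_min = 3
Quantity supplied at P* = 13:
Q* = (13 - 3)/6 = 5/3
PS = (1/2) * Q* * (P* - P_min)
PS = (1/2) * 5/3 * (13 - 3)
PS = (1/2) * 5/3 * 10 = 25/3

25/3


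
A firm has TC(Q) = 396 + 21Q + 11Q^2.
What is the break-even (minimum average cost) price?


AC(Q) = 396/Q + 21 + 11Q
To minimize: dAC/dQ = -396/Q^2 + 11 = 0
Q^2 = 396/11 = 36
Q* = 6
Min AC = 396/6 + 21 + 11*6
Min AC = 66 + 21 + 66 = 153

153


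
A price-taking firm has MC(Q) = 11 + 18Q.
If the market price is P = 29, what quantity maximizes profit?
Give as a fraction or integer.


In perfect competition, profit is maximized where P = MC.
29 = 11 + 18Q
18 = 18Q
Q* = 18/18 = 1

1


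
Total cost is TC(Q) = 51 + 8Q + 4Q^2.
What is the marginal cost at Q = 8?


MC = dTC/dQ = 8 + 2*4*Q
At Q = 8:
MC = 8 + 8*8
MC = 8 + 64 = 72

72


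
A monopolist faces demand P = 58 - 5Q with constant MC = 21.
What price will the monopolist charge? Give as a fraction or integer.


MR = 58 - 10Q
Set MR = MC: 58 - 10Q = 21
Q* = 37/10
Substitute into demand:
P* = 58 - 5*37/10 = 79/2

79/2


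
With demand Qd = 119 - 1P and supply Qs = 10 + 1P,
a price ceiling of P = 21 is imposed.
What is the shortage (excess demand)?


At P = 21:
Qd = 119 - 1*21 = 98
Qs = 10 + 1*21 = 31
Shortage = Qd - Qs = 98 - 31 = 67

67


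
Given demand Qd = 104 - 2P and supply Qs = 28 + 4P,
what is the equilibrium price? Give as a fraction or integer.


At equilibrium, Qd = Qs.
104 - 2P = 28 + 4P
104 - 28 = 2P + 4P
76 = 6P
P* = 76/6 = 38/3

38/3


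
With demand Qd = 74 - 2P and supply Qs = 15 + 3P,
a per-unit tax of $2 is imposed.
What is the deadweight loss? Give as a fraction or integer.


Pre-tax equilibrium quantity: Q* = 252/5
Post-tax equilibrium quantity: Q_tax = 48
Reduction in quantity: Q* - Q_tax = 12/5
DWL = (1/2) * tax * (Q* - Q_tax)
DWL = (1/2) * 2 * 12/5 = 12/5

12/5


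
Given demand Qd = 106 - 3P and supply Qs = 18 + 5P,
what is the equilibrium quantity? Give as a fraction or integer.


First find equilibrium price:
106 - 3P = 18 + 5P
P* = 88/8 = 11
Then substitute into demand:
Q* = 106 - 3 * 11 = 73

73


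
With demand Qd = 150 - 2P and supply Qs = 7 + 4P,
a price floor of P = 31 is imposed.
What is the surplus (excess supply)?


At P = 31:
Qd = 150 - 2*31 = 88
Qs = 7 + 4*31 = 131
Surplus = Qs - Qd = 131 - 88 = 43

43


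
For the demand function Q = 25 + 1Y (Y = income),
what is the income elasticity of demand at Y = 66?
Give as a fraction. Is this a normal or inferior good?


dQ/dY = 1
At Y = 66: Q = 25 + 1*66 = 91
Ey = (dQ/dY)(Y/Q) = 1 * 66 / 91 = 66/91
Since Ey > 0, this is a normal good.

66/91 (normal good)


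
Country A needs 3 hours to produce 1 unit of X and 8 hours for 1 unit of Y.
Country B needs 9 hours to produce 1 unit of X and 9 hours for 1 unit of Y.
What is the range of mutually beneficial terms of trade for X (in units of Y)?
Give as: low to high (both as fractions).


Opportunity cost of X for Country A = hours_X / hours_Y = 3/8 = 3/8 units of Y
Opportunity cost of X for Country B = hours_X / hours_Y = 9/9 = 1 units of Y
Terms of trade must be between the two opportunity costs.
Range: 3/8 to 1

3/8 to 1


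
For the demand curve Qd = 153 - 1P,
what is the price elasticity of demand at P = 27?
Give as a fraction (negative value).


dQ/dP = -1
At P = 27: Q = 153 - 1*27 = 126
E = (dQ/dP)(P/Q) = (-1)(27/126) = -3/14

-3/14


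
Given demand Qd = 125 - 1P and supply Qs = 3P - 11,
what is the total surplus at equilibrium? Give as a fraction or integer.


Find equilibrium: 125 - 1P = 3P - 11
125 + 11 = 4P
P* = 136/4 = 34
Q* = 3*34 - 11 = 91
Inverse demand: P = 125 - Q/1, so P_max = 125
Inverse supply: P = 11/3 + Q/3, so P_min = 11/3
CS = (1/2) * 91 * (125 - 34) = 8281/2
PS = (1/2) * 91 * (34 - 11/3) = 8281/6
TS = CS + PS = 8281/2 + 8281/6 = 16562/3

16562/3


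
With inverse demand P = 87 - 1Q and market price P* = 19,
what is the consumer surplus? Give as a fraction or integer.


Maximum willingness to pay (at Q=0): P_max = 87
Quantity demanded at P* = 19:
Q* = (87 - 19)/1 = 68
CS = (1/2) * Q* * (P_max - P*)
CS = (1/2) * 68 * (87 - 19)
CS = (1/2) * 68 * 68 = 2312

2312


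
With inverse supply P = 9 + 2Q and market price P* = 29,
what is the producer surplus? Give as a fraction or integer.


Minimum supply price (at Q=0): P_min = 9
Quantity supplied at P* = 29:
Q* = (29 - 9)/2 = 10
PS = (1/2) * Q* * (P* - P_min)
PS = (1/2) * 10 * (29 - 9)
PS = (1/2) * 10 * 20 = 100

100


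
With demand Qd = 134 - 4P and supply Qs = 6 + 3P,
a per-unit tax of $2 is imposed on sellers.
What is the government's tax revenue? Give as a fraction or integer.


With tax on sellers, new supply: Qs' = 6 + 3(P - 2)
= 0 + 3P
New equilibrium quantity:
Q_new = 402/7
Tax revenue = tax * Q_new = 2 * 402/7 = 804/7

804/7


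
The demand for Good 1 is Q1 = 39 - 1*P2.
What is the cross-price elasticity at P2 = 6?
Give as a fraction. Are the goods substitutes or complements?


dQ1/dP2 = -1
At P2 = 6: Q1 = 39 - 1*6 = 33
Exy = (dQ1/dP2)(P2/Q1) = -1 * 6 / 33 = -2/11
Since Exy < 0, the goods are complements.

-2/11 (complements)


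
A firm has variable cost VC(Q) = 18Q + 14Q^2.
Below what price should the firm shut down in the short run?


AVC(Q) = VC(Q)/Q = 18 + 14Q
AVC is increasing in Q, so minimum AVC is at Q -> 0+.
Min AVC = 18
The firm should shut down if P < 18.

18


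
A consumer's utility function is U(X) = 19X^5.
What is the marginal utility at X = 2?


MU = dU/dX = 19*5*X^(5-1)
MU = 95*X^4
At X = 2:
MU = 95 * 2^4
MU = 95 * 16 = 1520

1520


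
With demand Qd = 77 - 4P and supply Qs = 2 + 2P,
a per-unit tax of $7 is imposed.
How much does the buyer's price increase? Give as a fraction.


With a per-unit tax, the buyer's price increase depends on relative slopes.
Supply slope: d = 2, Demand slope: b = 4
Buyer's price increase = d * tax / (b + d)
= 2 * 7 / (4 + 2)
= 14 / 6 = 7/3

7/3


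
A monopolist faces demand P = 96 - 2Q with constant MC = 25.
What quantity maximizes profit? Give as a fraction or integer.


TR = P*Q = (96 - 2Q)Q = 96Q - 2Q^2
MR = dTR/dQ = 96 - 4Q
Set MR = MC:
96 - 4Q = 25
71 = 4Q
Q* = 71/4 = 71/4

71/4


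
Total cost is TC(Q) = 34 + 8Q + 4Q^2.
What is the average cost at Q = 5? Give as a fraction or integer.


TC(5) = 34 + 8*5 + 4*5^2
TC(5) = 34 + 40 + 100 = 174
AC = TC/Q = 174/5 = 174/5

174/5


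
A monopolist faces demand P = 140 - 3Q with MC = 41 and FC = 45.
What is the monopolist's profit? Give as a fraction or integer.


MR = MC: 140 - 6Q = 41
Q* = 33/2
P* = 140 - 3*33/2 = 181/2
Profit = (P* - MC)*Q* - FC
= (181/2 - 41)*33/2 - 45
= 99/2*33/2 - 45
= 3267/4 - 45 = 3087/4

3087/4


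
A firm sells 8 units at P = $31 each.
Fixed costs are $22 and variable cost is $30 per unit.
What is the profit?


Total Revenue = P * Q = 31 * 8 = $248
Total Cost = FC + VC*Q = 22 + 30*8 = $262
Profit = TR - TC = 248 - 262 = $-14

$-14


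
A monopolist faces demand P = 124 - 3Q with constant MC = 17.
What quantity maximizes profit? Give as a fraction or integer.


TR = P*Q = (124 - 3Q)Q = 124Q - 3Q^2
MR = dTR/dQ = 124 - 6Q
Set MR = MC:
124 - 6Q = 17
107 = 6Q
Q* = 107/6 = 107/6

107/6


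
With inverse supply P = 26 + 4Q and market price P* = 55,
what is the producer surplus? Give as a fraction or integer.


Minimum supply price (at Q=0): P_min = 26
Quantity supplied at P* = 55:
Q* = (55 - 26)/4 = 29/4
PS = (1/2) * Q* * (P* - P_min)
PS = (1/2) * 29/4 * (55 - 26)
PS = (1/2) * 29/4 * 29 = 841/8

841/8


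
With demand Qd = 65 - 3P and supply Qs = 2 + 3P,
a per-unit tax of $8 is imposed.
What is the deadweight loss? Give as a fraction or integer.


Pre-tax equilibrium quantity: Q* = 67/2
Post-tax equilibrium quantity: Q_tax = 43/2
Reduction in quantity: Q* - Q_tax = 12
DWL = (1/2) * tax * (Q* - Q_tax)
DWL = (1/2) * 8 * 12 = 48

48


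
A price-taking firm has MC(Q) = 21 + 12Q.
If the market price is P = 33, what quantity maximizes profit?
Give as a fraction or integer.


In perfect competition, profit is maximized where P = MC.
33 = 21 + 12Q
12 = 12Q
Q* = 12/12 = 1

1


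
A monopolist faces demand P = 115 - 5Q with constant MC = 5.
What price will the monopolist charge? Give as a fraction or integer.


MR = 115 - 10Q
Set MR = MC: 115 - 10Q = 5
Q* = 11
Substitute into demand:
P* = 115 - 5*11 = 60

60


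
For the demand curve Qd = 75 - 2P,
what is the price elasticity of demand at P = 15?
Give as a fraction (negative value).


dQ/dP = -2
At P = 15: Q = 75 - 2*15 = 45
E = (dQ/dP)(P/Q) = (-2)(15/45) = -2/3

-2/3


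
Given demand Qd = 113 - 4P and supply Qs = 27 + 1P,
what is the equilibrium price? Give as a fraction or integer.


At equilibrium, Qd = Qs.
113 - 4P = 27 + 1P
113 - 27 = 4P + 1P
86 = 5P
P* = 86/5 = 86/5

86/5


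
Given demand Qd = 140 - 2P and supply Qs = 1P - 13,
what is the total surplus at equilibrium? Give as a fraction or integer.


Find equilibrium: 140 - 2P = 1P - 13
140 + 13 = 3P
P* = 153/3 = 51
Q* = 1*51 - 13 = 38
Inverse demand: P = 70 - Q/2, so P_max = 70
Inverse supply: P = 13 + Q/1, so P_min = 13
CS = (1/2) * 38 * (70 - 51) = 361
PS = (1/2) * 38 * (51 - 13) = 722
TS = CS + PS = 361 + 722 = 1083

1083


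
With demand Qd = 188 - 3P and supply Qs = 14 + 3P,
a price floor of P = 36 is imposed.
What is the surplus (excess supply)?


At P = 36:
Qd = 188 - 3*36 = 80
Qs = 14 + 3*36 = 122
Surplus = Qs - Qd = 122 - 80 = 42

42


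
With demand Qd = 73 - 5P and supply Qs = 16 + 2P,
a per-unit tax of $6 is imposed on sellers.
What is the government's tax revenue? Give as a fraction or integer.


With tax on sellers, new supply: Qs' = 16 + 2(P - 6)
= 4 + 2P
New equilibrium quantity:
Q_new = 166/7
Tax revenue = tax * Q_new = 6 * 166/7 = 996/7

996/7


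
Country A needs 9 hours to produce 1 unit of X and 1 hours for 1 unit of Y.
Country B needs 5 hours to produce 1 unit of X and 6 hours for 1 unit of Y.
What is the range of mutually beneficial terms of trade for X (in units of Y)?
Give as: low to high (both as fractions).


Opportunity cost of X for Country A = hours_X / hours_Y = 9/1 = 9 units of Y
Opportunity cost of X for Country B = hours_X / hours_Y = 5/6 = 5/6 units of Y
Terms of trade must be between the two opportunity costs.
Range: 5/6 to 9

5/6 to 9


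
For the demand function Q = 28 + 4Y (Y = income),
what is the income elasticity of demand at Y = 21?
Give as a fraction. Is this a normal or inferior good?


dQ/dY = 4
At Y = 21: Q = 28 + 4*21 = 112
Ey = (dQ/dY)(Y/Q) = 4 * 21 / 112 = 3/4
Since Ey > 0, this is a normal good.

3/4 (normal good)


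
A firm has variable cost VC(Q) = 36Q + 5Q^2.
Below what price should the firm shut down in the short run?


AVC(Q) = VC(Q)/Q = 36 + 5Q
AVC is increasing in Q, so minimum AVC is at Q -> 0+.
Min AVC = 36
The firm should shut down if P < 36.

36


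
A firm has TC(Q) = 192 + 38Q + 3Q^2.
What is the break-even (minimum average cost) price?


AC(Q) = 192/Q + 38 + 3Q
To minimize: dAC/dQ = -192/Q^2 + 3 = 0
Q^2 = 192/3 = 64
Q* = 8
Min AC = 192/8 + 38 + 3*8
Min AC = 24 + 38 + 24 = 86

86


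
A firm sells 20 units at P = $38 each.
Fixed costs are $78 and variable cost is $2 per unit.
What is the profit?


Total Revenue = P * Q = 38 * 20 = $760
Total Cost = FC + VC*Q = 78 + 2*20 = $118
Profit = TR - TC = 760 - 118 = $642

$642


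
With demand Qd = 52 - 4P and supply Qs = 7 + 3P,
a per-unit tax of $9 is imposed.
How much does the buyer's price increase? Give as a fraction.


With a per-unit tax, the buyer's price increase depends on relative slopes.
Supply slope: d = 3, Demand slope: b = 4
Buyer's price increase = d * tax / (b + d)
= 3 * 9 / (4 + 3)
= 27 / 7 = 27/7

27/7


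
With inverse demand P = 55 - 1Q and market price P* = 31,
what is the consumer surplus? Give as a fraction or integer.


Maximum willingness to pay (at Q=0): P_max = 55
Quantity demanded at P* = 31:
Q* = (55 - 31)/1 = 24
CS = (1/2) * Q* * (P_max - P*)
CS = (1/2) * 24 * (55 - 31)
CS = (1/2) * 24 * 24 = 288

288


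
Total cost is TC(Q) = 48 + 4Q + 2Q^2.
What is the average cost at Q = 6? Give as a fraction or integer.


TC(6) = 48 + 4*6 + 2*6^2
TC(6) = 48 + 24 + 72 = 144
AC = TC/Q = 144/6 = 24

24


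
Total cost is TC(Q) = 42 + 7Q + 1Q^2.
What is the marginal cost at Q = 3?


MC = dTC/dQ = 7 + 2*1*Q
At Q = 3:
MC = 7 + 2*3
MC = 7 + 6 = 13

13


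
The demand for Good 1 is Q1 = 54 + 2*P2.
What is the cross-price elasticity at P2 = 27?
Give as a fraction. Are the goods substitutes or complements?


dQ1/dP2 = 2
At P2 = 27: Q1 = 54 + 2*27 = 108
Exy = (dQ1/dP2)(P2/Q1) = 2 * 27 / 108 = 1/2
Since Exy > 0, the goods are substitutes.

1/2 (substitutes)


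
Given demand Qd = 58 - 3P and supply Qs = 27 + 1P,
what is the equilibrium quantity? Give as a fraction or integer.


First find equilibrium price:
58 - 3P = 27 + 1P
P* = 31/4 = 31/4
Then substitute into demand:
Q* = 58 - 3 * 31/4 = 139/4

139/4


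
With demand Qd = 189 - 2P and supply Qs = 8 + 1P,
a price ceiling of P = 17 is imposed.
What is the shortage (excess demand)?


At P = 17:
Qd = 189 - 2*17 = 155
Qs = 8 + 1*17 = 25
Shortage = Qd - Qs = 155 - 25 = 130

130


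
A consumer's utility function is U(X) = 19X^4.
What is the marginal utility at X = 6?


MU = dU/dX = 19*4*X^(4-1)
MU = 76*X^3
At X = 6:
MU = 76 * 6^3
MU = 76 * 216 = 16416

16416


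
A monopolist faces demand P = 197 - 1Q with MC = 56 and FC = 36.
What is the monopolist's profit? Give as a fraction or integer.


MR = MC: 197 - 2Q = 56
Q* = 141/2
P* = 197 - 1*141/2 = 253/2
Profit = (P* - MC)*Q* - FC
= (253/2 - 56)*141/2 - 36
= 141/2*141/2 - 36
= 19881/4 - 36 = 19737/4

19737/4


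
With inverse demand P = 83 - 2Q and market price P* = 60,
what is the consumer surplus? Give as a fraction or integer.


Maximum willingness to pay (at Q=0): P_max = 83
Quantity demanded at P* = 60:
Q* = (83 - 60)/2 = 23/2
CS = (1/2) * Q* * (P_max - P*)
CS = (1/2) * 23/2 * (83 - 60)
CS = (1/2) * 23/2 * 23 = 529/4

529/4


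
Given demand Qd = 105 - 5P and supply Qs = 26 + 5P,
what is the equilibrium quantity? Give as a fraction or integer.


First find equilibrium price:
105 - 5P = 26 + 5P
P* = 79/10 = 79/10
Then substitute into demand:
Q* = 105 - 5 * 79/10 = 131/2

131/2


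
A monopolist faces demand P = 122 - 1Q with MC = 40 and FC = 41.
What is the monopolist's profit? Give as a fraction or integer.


MR = MC: 122 - 2Q = 40
Q* = 41
P* = 122 - 1*41 = 81
Profit = (P* - MC)*Q* - FC
= (81 - 40)*41 - 41
= 41*41 - 41
= 1681 - 41 = 1640

1640


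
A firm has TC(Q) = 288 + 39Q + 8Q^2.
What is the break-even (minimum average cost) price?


AC(Q) = 288/Q + 39 + 8Q
To minimize: dAC/dQ = -288/Q^2 + 8 = 0
Q^2 = 288/8 = 36
Q* = 6
Min AC = 288/6 + 39 + 8*6
Min AC = 48 + 39 + 48 = 135

135


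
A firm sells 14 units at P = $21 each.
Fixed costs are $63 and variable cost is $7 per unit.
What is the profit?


Total Revenue = P * Q = 21 * 14 = $294
Total Cost = FC + VC*Q = 63 + 7*14 = $161
Profit = TR - TC = 294 - 161 = $133

$133


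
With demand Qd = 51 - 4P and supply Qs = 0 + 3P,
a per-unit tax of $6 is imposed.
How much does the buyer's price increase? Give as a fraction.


With a per-unit tax, the buyer's price increase depends on relative slopes.
Supply slope: d = 3, Demand slope: b = 4
Buyer's price increase = d * tax / (b + d)
= 3 * 6 / (4 + 3)
= 18 / 7 = 18/7

18/7


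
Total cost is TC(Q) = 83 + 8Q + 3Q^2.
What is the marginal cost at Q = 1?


MC = dTC/dQ = 8 + 2*3*Q
At Q = 1:
MC = 8 + 6*1
MC = 8 + 6 = 14

14


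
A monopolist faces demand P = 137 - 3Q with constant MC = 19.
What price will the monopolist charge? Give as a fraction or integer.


MR = 137 - 6Q
Set MR = MC: 137 - 6Q = 19
Q* = 59/3
Substitute into demand:
P* = 137 - 3*59/3 = 78

78


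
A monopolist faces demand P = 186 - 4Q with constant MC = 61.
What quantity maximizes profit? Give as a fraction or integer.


TR = P*Q = (186 - 4Q)Q = 186Q - 4Q^2
MR = dTR/dQ = 186 - 8Q
Set MR = MC:
186 - 8Q = 61
125 = 8Q
Q* = 125/8 = 125/8

125/8


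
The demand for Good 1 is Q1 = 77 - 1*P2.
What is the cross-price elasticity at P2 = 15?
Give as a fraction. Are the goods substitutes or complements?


dQ1/dP2 = -1
At P2 = 15: Q1 = 77 - 1*15 = 62
Exy = (dQ1/dP2)(P2/Q1) = -1 * 15 / 62 = -15/62
Since Exy < 0, the goods are complements.

-15/62 (complements)
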